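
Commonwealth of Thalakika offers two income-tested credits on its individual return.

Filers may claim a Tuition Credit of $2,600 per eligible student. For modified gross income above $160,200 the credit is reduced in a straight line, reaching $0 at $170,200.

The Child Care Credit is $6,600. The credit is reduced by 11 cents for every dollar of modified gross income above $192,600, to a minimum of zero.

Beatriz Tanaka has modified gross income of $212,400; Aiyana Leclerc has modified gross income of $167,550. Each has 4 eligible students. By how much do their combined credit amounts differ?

$4,934

Beatriz ($212,400): Tuition Credit: base = 4 × $2,600 = $10,400. $212,400 is at or above $170,200, so the credit is $0. Child Care Credit: 11% of the $19,800 excess over $192,600 is $2,178; credit = $6,600 − $2,178 = $4,422. total $0 + $4,422 = $4,422
Aiyana ($167,550): Tuition Credit: base = 4 × $2,600 = $10,400. $167,550 is $7,350 into a $10,000 phase-out range, leaving 2,650/10,000 of the credit: $10,400 × 2,650/10,000 = $2,756. Child Care Credit: $167,550 is at or below the $192,600 threshold, so the full $6,600 applies. total $2,756 + $6,600 = $9,356
Difference: |$4,422 − $9,356| = $4,934.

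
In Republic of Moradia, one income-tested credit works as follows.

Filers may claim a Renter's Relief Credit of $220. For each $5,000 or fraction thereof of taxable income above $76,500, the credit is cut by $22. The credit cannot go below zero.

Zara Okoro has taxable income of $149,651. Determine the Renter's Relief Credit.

$0

Renter's Relief Credit: income exceeds $76,500 by $73,151 → 15 increments × $22 = $330 ≥ base, so the credit is $0.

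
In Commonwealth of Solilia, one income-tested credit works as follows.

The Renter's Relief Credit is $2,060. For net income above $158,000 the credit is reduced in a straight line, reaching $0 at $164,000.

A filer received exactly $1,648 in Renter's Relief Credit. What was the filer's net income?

$159,200

$1,648 is 1,648/2,060 of the full $2,060, so 412/2,060 of the $6,000 range has been used: income = $158,000 + $6,000 × 412/2,060 = $159,200.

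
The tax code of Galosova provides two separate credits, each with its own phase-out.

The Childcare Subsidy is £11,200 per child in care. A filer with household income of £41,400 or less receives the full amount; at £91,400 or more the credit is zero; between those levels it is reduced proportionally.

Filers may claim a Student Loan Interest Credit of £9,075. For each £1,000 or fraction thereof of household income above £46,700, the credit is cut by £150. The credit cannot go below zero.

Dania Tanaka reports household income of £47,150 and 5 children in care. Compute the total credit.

£58,485

Childcare Subsidy: base = 5 × £11,200 = £56,000. £47,150 is £5,750 into a £50,000 phase-out range, leaving 44,250/50,000 of the credit: £56,000 × 44,250/50,000 = £49,560.
Student Loan Interest Credit: income exceeds £46,700 by £450, which is 1 full-or-partial £1,000 increment; reduction = 1 × £150 = £150, leaving £8,925.
Total: £49,560 + £8,925 = £58,485.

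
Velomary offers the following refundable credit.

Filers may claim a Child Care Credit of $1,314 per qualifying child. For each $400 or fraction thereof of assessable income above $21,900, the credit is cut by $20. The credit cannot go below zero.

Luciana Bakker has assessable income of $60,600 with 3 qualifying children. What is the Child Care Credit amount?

Child Care Credit: base = 3 × $1,314 = $3,942. income exceeds $21,900 by $38,700, which is 97 full-or-partial $400 increments; reduction = 97 × $20 = $1,940, leaving $2,002.

$2,002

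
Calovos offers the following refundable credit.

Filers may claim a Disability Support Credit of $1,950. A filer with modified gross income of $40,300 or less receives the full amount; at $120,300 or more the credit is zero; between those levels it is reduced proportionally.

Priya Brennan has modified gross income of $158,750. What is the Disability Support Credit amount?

$0

Disability Support Credit: $158,750 is at or above $120,300, so the credit is $0.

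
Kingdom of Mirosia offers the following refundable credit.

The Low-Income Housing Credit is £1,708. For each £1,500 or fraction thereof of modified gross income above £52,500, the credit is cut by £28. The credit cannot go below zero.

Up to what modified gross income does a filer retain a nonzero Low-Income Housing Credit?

After 60 increments the reduction is 60 × £28 = £1,680, leaving £28; one more increment wipes it out. Increment 60 ends at excess 60 × £1,500 = £90,000, so the highest qualifying income is £52,500 + £90,000 = £142,500.

£142,500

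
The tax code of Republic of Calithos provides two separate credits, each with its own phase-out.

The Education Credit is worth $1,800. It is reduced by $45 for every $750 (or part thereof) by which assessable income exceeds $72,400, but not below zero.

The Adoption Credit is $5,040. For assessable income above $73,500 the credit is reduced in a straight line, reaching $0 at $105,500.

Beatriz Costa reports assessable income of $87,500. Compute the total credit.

Education Credit: income exceeds $72,400 by $15,100, which is 21 full-or-partial $750 increments; reduction = 21 × $45 = $945, leaving $855.
Adoption Credit: $87,500 is $14,000 into a $32,000 phase-out range, leaving 18,000/32,000 of the credit: $5,040 × 18,000/32,000 = $2,835.
Total: $855 + $2,835 = $3,690.

$3,690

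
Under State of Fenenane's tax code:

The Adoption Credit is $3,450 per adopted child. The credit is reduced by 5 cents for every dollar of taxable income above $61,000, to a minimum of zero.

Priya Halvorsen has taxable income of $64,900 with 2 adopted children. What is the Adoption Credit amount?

$6,705

Adoption Credit: base = 2 × $3,450 = $6,900. 5% of the $3,900 excess over $61,000 is $195; credit = $6,900 − $195 = $6,705.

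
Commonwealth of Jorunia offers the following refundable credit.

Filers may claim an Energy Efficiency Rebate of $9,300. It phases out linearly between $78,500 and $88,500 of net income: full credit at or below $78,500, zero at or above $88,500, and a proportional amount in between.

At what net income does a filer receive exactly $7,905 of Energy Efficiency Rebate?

$7,905 is 7,905/9,300 of the full $9,300, so 1,395/9,300 of the $10,000 range has been used: income = $78,500 + $10,000 × 1,395/9,300 = $80,000.

$80,000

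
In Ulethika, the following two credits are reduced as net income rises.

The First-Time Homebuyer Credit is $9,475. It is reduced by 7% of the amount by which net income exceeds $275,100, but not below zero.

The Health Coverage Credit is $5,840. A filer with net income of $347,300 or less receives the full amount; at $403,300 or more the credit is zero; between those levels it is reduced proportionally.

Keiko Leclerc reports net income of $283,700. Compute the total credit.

$14,713

First-Time Homebuyer Credit: 7% of the $8,600 excess over $275,100 is $602; credit = $9,475 − $602 = $8,873.
Health Coverage Credit: $283,700 is at or below the $347,300 threshold, so the full $5,840 applies.
Total: $8,873 + $5,840 = $14,713.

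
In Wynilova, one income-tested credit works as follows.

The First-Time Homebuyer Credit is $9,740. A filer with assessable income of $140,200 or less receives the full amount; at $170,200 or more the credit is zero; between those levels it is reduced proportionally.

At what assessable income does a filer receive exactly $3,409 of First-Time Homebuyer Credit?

$3,409 is 3,409/9,740 of the full $9,740, so 6,331/9,740 of the $30,000 range has been used: income = $140,200 + $30,000 × 6,331/9,740 = $159,700.

$159,700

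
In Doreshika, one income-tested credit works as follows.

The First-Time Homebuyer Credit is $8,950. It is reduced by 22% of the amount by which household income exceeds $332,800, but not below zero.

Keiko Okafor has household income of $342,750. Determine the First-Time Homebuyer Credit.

$6,761

First-Time Homebuyer Credit: 22% of the $9,950 excess over $332,800 is $2,189; credit = $8,950 − $2,189 = $6,761.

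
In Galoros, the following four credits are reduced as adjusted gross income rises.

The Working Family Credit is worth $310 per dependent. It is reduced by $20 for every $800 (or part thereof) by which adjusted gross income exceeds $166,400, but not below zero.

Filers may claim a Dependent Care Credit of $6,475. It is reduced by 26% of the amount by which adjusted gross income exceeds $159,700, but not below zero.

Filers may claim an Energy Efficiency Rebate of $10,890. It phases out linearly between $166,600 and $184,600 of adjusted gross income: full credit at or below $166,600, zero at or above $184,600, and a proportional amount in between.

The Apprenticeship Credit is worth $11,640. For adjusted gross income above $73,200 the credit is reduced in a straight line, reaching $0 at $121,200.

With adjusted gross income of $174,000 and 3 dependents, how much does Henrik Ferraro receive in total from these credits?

Working Family Credit: base = 3 × $310 = $930. income exceeds $166,400 by $7,600, which is 10 full-or-partial $800 increments; reduction = 10 × $20 = $200, leaving $730.
Dependent Care Credit: 26% of the $14,300 excess over $159,700 is $3,718; credit = $6,475 − $3,718 = $2,757.
Energy Efficiency Rebate: $174,000 is $7,400 into a $18,000 phase-out range, leaving 10,600/18,000 of the credit: $10,890 × 10,600/18,000 = $6,413.
Apprenticeship Credit: $174,000 is at or above $121,200, so the credit is $0.
Total: $730 + $2,757 + $6,413 + $0 = $9,900.

$9,900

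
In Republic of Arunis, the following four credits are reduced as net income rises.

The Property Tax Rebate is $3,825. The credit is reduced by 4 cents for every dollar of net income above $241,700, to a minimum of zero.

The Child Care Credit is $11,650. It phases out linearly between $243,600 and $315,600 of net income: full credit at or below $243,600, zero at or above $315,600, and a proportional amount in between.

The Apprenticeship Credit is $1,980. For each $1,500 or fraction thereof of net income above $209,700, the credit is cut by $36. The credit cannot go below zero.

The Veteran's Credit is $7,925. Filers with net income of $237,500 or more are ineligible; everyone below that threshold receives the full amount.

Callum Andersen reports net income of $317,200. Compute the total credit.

Property Tax Rebate: 4% of the $75,500 excess over $241,700 is $3,020; credit = $3,825 − $3,020 = $805.
Child Care Credit: $317,200 is at or above $315,600, so the credit is $0.
Apprenticeship Credit: income exceeds $209,700 by $107,500 → 72 increments × $36 = $2,592 ≥ base, so the credit is $0.
Veteran's Credit: $317,200 meets or exceeds the $237,500 cutoff, so the credit is $0.
Total: $805 + $0 + $0 + $0 = $805.

$805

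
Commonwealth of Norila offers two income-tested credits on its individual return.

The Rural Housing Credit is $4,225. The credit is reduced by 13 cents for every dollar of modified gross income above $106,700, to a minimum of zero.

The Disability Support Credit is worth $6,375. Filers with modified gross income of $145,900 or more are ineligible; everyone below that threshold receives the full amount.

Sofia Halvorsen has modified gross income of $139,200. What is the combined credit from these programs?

Rural Housing Credit: 13% of the $32,500 excess over $106,700 is $4,225 ≥ base, so the credit is $0.
Disability Support Credit: $139,200 is below the $145,900 cutoff, so the full $6,375 applies.
Total: $0 + $6,375 = $6,375.

$6,375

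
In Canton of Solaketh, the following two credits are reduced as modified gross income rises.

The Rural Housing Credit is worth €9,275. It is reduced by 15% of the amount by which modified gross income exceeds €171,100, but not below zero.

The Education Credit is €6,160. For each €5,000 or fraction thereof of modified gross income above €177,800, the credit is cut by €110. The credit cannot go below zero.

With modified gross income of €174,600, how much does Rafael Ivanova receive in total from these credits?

Rural Housing Credit: 15% of the €3,500 excess over €171,100 is €525; credit = €9,275 − €525 = €8,750.
Education Credit: €174,600 is at or below the €177,800 threshold, so the full €6,160 applies.
Total: €8,750 + €6,160 = €14,910.

€14,910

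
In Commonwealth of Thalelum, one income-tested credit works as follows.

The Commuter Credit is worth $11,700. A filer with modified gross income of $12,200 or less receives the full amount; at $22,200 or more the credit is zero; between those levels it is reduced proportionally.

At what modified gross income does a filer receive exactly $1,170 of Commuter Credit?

$1,170 is 1,170/11,700 of the full $11,700, so 10,530/11,700 of the $10,000 range has been used: income = $12,200 + $10,000 × 10,530/11,700 = $21,200.

$21,200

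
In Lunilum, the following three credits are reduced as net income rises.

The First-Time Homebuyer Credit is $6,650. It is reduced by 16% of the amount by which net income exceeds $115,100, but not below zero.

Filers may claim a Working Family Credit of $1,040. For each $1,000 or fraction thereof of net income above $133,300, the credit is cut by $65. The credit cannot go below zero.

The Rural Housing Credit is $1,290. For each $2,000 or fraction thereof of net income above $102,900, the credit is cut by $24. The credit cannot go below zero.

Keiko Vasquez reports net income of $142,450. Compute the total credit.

$3,474

First-Time Homebuyer Credit: 16% of the $27,350 excess over $115,100 is $4,376; credit = $6,650 − $4,376 = $2,274.
Working Family Credit: income exceeds $133,300 by $9,150, which is 10 full-or-partial $1,000 increments; reduction = 10 × $65 = $650, leaving $390.
Rural Housing Credit: income exceeds $102,900 by $39,550, which is 20 full-or-partial $2,000 increments; reduction = 20 × $24 = $480, leaving $810.
Total: $2,274 + $390 + $810 = $3,474.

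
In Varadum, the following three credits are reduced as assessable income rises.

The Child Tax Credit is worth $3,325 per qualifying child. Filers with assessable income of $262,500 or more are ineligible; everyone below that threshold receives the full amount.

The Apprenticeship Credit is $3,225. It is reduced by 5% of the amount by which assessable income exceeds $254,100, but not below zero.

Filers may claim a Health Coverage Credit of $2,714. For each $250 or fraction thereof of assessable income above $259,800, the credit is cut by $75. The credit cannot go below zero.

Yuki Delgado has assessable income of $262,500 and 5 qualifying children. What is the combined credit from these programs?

$4,694

Child Tax Credit: base = 5 × $3,325 = $16,625. $262,500 meets or exceeds the $262,500 cutoff, so the credit is $0.
Apprenticeship Credit: 5% of the $8,400 excess over $254,100 is $420; credit = $3,225 − $420 = $2,805.
Health Coverage Credit: income exceeds $259,800 by $2,700, which is 11 full-or-partial $250 increments; reduction = 11 × $75 = $825, leaving $1,889.
Total: $0 + $2,805 + $1,889 = $4,694.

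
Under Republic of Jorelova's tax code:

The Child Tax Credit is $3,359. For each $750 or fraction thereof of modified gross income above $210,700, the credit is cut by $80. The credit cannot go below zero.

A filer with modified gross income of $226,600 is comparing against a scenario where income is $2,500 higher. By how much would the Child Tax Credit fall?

$240

At $226,600 — income exceeds $210,700 by $15,900, which is 22 full-or-partial $750 increments; reduction = 22 × $80 = $1,760, leaving $1,599.
At $229,100 — income exceeds $210,700 by $18,400, which is 25 full-or-partial $750 increments; reduction = 25 × $80 = $2,000, leaving $1,359.
Lost: $1,599 − $1,359 = $240.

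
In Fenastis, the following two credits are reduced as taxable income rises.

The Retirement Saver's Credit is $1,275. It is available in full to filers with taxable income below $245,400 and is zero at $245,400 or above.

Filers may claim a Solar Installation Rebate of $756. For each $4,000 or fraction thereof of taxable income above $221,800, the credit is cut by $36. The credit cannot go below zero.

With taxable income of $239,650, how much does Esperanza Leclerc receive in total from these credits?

$1,851

Retirement Saver's Credit: $239,650 is below the $245,400 cutoff, so the full $1,275 applies.
Solar Installation Rebate: income exceeds $221,800 by $17,850, which is 5 full-or-partial $4,000 increments; reduction = 5 × $36 = $180, leaving $576.
Total: $1,275 + $576 = $1,851.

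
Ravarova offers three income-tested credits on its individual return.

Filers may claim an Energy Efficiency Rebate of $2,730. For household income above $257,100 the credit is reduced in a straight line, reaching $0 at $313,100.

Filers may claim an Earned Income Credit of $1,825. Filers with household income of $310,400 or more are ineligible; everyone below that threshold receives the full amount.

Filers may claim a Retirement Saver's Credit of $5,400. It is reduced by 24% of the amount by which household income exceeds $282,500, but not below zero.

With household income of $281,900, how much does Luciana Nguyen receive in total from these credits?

Energy Efficiency Rebate: $281,900 is $24,800 into a $56,000 phase-out range, leaving 31,200/56,000 of the credit: $2,730 × 31,200/56,000 = $1,521.
Earned Income Credit: $281,900 is below the $310,400 cutoff, so the full $1,825 applies.
Retirement Saver's Credit: $281,900 is at or below the $282,500 threshold, so the full $5,400 applies.
Total: $1,521 + $1,825 + $5,400 = $8,746.

$8,746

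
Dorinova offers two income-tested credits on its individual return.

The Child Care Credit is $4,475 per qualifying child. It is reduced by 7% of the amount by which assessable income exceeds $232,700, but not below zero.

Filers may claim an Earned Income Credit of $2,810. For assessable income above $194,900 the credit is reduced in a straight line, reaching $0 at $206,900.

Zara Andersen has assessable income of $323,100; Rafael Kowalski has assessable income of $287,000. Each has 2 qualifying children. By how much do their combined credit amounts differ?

Zara ($323,100): Child Care Credit: base = 2 × $4,475 = $8,950. 7% of the $90,400 excess over $232,700 is $6,328; credit = $8,950 − $6,328 = $2,622. Earned Income Credit: $323,100 is at or above $206,900, so the credit is $0. total $2,622 + $0 = $2,622
Rafael ($287,000): Child Care Credit: base = 2 × $4,475 = $8,950. 7% of the $54,300 excess over $232,700 is $3,801; credit = $8,950 − $3,801 = $5,149. Earned Income Credit: $287,000 is at or above $206,900, so the credit is $0. total $5,149 + $0 = $5,149
Difference: |$2,622 − $5,149| = $2,527.

$2,527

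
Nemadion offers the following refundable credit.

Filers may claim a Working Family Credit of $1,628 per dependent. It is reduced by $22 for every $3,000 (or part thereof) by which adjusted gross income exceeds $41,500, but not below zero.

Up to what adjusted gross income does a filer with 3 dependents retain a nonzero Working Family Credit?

$704,500

Full credit = 3 × $1,628 = $4,884.
After 221 increments the reduction is 221 × $22 = $4,862, leaving $22; one more increment wipes it out. Increment 221 ends at excess 221 × $3,000 = $663,000, so the highest qualifying income is $41,500 + $663,000 = $704,500.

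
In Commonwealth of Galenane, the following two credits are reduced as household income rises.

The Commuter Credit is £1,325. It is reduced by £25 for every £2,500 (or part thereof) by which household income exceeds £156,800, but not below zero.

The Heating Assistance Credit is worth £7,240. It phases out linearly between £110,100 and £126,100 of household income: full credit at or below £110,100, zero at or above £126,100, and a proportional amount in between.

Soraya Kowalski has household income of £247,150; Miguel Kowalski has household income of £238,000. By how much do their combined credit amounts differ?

Soraya (£247,150): Commuter Credit: income exceeds £156,800 by £90,350, which is 37 full-or-partial £2,500 increments; reduction = 37 × £25 = £925, leaving £400. Heating Assistance Credit: £247,150 is at or above £126,100, so the credit is £0. total £400 + £0 = £400
Miguel (£238,000): Commuter Credit: income exceeds £156,800 by £81,200, which is 33 full-or-partial £2,500 increments; reduction = 33 × £25 = £825, leaving £500. Heating Assistance Credit: £238,000 is at or above £126,100, so the credit is £0. total £500 + £0 = £500
Difference: |£400 − £500| = £100.

£100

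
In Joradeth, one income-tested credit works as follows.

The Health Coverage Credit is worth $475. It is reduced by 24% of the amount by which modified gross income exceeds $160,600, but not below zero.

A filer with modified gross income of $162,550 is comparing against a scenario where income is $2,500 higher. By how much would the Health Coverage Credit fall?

At $162,550 — 24% of the $1,950 excess over $160,600 is $468; credit = $475 − $468 = $7.
At $165,050 — 24% of the $4,450 excess over $160,600 is $1,068 ≥ base, so the credit is $0.
Lost: $7 − $0 = $7.

$7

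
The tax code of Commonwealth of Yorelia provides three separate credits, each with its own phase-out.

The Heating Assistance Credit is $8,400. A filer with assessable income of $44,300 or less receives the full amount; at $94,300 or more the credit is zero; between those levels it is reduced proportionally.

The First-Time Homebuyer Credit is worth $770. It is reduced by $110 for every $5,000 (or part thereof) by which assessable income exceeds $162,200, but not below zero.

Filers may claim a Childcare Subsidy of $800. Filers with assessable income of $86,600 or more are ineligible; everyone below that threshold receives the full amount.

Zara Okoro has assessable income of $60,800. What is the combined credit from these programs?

$7,198

Heating Assistance Credit: $60,800 is $16,500 into a $50,000 phase-out range, leaving 33,500/50,000 of the credit: $8,400 × 33,500/50,000 = $5,628.
First-Time Homebuyer Credit: $60,800 is at or below the $162,200 threshold, so the full $770 applies.
Childcare Subsidy: $60,800 is below the $86,600 cutoff, so the full $800 applies.
Total: $5,628 + $770 + $800 = $7,198.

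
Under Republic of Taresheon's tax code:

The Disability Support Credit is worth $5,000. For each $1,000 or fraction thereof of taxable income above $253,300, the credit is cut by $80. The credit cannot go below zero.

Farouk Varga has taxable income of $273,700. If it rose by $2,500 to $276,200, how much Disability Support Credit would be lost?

At $273,700 — income exceeds $253,300 by $20,400, which is 21 full-or-partial $1,000 increments; reduction = 21 × $80 = $1,680, leaving $3,320.
At $276,200 — income exceeds $253,300 by $22,900, which is 23 full-or-partial $1,000 increments; reduction = 23 × $80 = $1,840, leaving $3,160.
Lost: $3,320 − $3,160 = $160.

$160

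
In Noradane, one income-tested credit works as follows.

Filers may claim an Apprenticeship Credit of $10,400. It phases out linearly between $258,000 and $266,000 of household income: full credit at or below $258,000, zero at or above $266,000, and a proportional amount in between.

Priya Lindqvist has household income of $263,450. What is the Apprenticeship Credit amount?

Apprenticeship Credit: $263,450 is $5,450 into a $8,000 phase-out range, leaving 2,550/8,000 of the credit: $10,400 × 2,550/8,000 = $3,315.

$3,315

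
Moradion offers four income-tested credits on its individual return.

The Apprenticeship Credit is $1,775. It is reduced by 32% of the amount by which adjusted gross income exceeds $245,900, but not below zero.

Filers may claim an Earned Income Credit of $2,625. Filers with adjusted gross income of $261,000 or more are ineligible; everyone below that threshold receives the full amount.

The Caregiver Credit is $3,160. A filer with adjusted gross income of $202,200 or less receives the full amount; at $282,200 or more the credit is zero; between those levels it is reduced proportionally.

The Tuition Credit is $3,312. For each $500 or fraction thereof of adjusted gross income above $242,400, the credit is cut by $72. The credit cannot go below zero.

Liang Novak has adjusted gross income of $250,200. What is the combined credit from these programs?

$6,448

Apprenticeship Credit: 32% of the $4,300 excess over $245,900 is $1,376; credit = $1,775 − $1,376 = $399.
Earned Income Credit: $250,200 is below the $261,000 cutoff, so the full $2,625 applies.
Caregiver Credit: $250,200 is $48,000 into a $80,000 phase-out range, leaving 32,000/80,000 of the credit: $3,160 × 32,000/80,000 = $1,264.
Tuition Credit: income exceeds $242,400 by $7,800, which is 16 full-or-partial $500 increments; reduction = 16 × $72 = $1,152, leaving $2,160.
Total: $399 + $2,625 + $1,264 + $2,160 = $6,448.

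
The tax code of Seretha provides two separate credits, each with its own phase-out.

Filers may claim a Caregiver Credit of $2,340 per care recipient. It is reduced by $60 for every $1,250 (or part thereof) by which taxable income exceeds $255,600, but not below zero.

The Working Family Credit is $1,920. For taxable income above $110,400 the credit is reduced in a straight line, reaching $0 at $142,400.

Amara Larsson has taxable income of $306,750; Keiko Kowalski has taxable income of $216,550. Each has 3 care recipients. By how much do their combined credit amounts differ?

Amara ($306,750): Caregiver Credit: base = 3 × $2,340 = $7,020. income exceeds $255,600 by $51,150, which is 41 full-or-partial $1,250 increments; reduction = 41 × $60 = $2,460, leaving $4,560. Working Family Credit: $306,750 is at or above $142,400, so the credit is $0. total $4,560 + $0 = $4,560
Keiko ($216,550): Caregiver Credit: base = 3 × $2,340 = $7,020. $216,550 is at or below the $255,600 threshold, so the full $7,020 applies. Working Family Credit: $216,550 is at or above $142,400, so the credit is $0. total $7,020 + $0 = $7,020
Difference: |$4,560 − $7,020| = $2,460.

$2,460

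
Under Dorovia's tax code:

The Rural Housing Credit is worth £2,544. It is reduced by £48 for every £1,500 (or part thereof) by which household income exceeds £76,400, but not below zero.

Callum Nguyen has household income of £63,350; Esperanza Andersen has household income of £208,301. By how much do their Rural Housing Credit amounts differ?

Callum (£63,350): Rural Housing Credit: £63,350 is at or below the £76,400 threshold, so the full £2,544 applies.
Esperanza (£208,301): Rural Housing Credit: income exceeds £76,400 by £131,901 → 88 increments × £48 = £4,224 ≥ base, so the credit is £0.
Difference: |£2,544 − £0| = £2,544.

£2,544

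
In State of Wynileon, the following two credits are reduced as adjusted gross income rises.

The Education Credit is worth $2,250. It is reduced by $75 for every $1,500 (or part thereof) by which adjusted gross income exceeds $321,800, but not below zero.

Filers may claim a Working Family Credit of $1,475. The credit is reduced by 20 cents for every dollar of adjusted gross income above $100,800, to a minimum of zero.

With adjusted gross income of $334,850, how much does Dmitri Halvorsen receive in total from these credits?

$1,575

Education Credit: income exceeds $321,800 by $13,050, which is 9 full-or-partial $1,500 increments; reduction = 9 × $75 = $675, leaving $1,575.
Working Family Credit: 20% of the $234,050 excess over $100,800 is $46,810 ≥ base, so the credit is $0.
Total: $1,575 + $0 = $1,575.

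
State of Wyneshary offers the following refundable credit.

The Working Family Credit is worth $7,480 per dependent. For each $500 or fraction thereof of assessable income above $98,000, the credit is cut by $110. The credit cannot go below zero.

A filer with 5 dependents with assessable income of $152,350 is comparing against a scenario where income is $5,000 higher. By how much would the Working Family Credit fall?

$1,100

At $152,350 — base = 5 × $7,480 = $37,400. income exceeds $98,000 by $54,350, which is 109 full-or-partial $500 increments; reduction = 109 × $110 = $11,990, leaving $25,410.
At $157,350 — base = 5 × $7,480 = $37,400. income exceeds $98,000 by $59,350, which is 119 full-or-partial $500 increments; reduction = 119 × $110 = $13,090, leaving $24,310.
Lost: $25,410 − $24,310 = $1,100.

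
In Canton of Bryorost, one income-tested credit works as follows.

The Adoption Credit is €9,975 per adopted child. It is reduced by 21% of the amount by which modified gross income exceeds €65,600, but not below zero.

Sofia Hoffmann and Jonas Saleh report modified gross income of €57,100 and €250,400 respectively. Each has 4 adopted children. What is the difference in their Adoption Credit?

€38,808

Sofia (€57,100): Adoption Credit: base = 4 × €9,975 = €39,900. €57,100 is at or below the €65,600 threshold, so the full €39,900 applies.
Jonas (€250,400): Adoption Credit: base = 4 × €9,975 = €39,900. 21% of the €184,800 excess over €65,600 is €38,808; credit = €39,900 − €38,808 = €1,092.
Difference: |€39,900 − €1,092| = €38,808.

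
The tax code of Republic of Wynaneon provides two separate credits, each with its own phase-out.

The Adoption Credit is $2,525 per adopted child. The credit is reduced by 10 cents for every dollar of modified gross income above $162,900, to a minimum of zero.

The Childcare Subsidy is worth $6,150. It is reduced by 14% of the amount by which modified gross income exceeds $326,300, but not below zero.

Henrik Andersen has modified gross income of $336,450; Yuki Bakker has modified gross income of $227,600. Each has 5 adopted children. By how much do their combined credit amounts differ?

$7,576

Henrik ($336,450): Adoption Credit: base = 5 × $2,525 = $12,625. 10% of the $173,550 excess over $162,900 is $17,355 ≥ base, so the credit is $0. Childcare Subsidy: 14% of the $10,150 excess over $326,300 is $1,421; credit = $6,150 − $1,421 = $4,729. total $0 + $4,729 = $4,729
Yuki ($227,600): Adoption Credit: base = 5 × $2,525 = $12,625. 10% of the $64,700 excess over $162,900 is $6,470; credit = $12,625 − $6,470 = $6,155. Childcare Subsidy: $227,600 is at or below the $326,300 threshold, so the full $6,150 applies. total $6,155 + $6,150 = $12,305
Difference: |$4,729 − $12,305| = $7,576.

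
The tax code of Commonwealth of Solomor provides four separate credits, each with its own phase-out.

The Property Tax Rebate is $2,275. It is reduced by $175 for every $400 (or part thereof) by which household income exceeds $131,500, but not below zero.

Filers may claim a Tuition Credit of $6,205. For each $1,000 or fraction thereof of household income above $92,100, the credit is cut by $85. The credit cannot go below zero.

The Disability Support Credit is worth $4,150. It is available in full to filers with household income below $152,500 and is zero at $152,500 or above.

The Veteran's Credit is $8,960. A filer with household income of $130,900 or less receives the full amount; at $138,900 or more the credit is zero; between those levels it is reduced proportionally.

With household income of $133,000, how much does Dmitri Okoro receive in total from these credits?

$15,053

Property Tax Rebate: income exceeds $131,500 by $1,500, which is 4 full-or-partial $400 increments; reduction = 4 × $175 = $700, leaving $1,575.
Tuition Credit: income exceeds $92,100 by $40,900, which is 41 full-or-partial $1,000 increments; reduction = 41 × $85 = $3,485, leaving $2,720.
Disability Support Credit: $133,000 is below the $152,500 cutoff, so the full $4,150 applies.
Veteran's Credit: $133,000 is $2,100 into a $8,000 phase-out range, leaving 5,900/8,000 of the credit: $8,960 × 5,900/8,000 = $6,608.
Total: $1,575 + $2,720 + $4,150 + $6,608 = $15,053.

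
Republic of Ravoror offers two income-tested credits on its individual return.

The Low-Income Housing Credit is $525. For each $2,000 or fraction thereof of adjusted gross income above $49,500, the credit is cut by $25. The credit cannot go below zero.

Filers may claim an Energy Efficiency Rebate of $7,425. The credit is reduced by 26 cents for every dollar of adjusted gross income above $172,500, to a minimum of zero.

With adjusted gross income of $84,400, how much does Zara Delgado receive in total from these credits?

Low-Income Housing Credit: income exceeds $49,500 by $34,900, which is 18 full-or-partial $2,000 increments; reduction = 18 × $25 = $450, leaving $75.
Energy Efficiency Rebate: $84,400 is at or below the $172,500 threshold, so the full $7,425 applies.
Total: $75 + $7,425 = $7,500.

$7,500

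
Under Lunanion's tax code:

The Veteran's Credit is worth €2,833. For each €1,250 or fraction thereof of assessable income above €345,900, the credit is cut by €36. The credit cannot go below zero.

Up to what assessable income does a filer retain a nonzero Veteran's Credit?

After 78 increments the reduction is 78 × €36 = €2,808, leaving €25; one more increment wipes it out. Increment 78 ends at excess 78 × €1,250 = €97,500, so the highest qualifying income is €345,900 + €97,500 = €443,400.

€443,400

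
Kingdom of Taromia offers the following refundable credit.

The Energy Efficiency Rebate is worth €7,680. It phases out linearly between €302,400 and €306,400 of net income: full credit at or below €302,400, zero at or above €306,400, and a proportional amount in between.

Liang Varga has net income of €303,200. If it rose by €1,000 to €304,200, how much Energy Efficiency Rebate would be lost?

€1,920

At €303,200 — €303,200 is €800 into a €4,000 phase-out range, leaving 3,200/4,000 of the credit: €7,680 × 3,200/4,000 = €6,144.
At €304,200 — €304,200 is €1,800 into a €4,000 phase-out range, leaving 2,200/4,000 of the credit: €7,680 × 2,200/4,000 = €4,224.
Lost: €6,144 − €4,224 = €1,920.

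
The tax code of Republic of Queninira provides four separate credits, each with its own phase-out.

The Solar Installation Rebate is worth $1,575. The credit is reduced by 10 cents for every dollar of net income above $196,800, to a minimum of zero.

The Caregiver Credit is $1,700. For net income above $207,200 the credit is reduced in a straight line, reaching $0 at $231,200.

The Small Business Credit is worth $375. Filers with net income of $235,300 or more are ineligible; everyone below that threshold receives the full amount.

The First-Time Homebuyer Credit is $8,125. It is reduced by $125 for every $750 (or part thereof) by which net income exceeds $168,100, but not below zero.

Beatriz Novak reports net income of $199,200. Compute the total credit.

$6,285

Solar Installation Rebate: 10% of the $2,400 excess over $196,800 is $240; credit = $1,575 − $240 = $1,335.
Caregiver Credit: $199,200 is at or below the $207,200 threshold, so the full $1,700 applies.
Small Business Credit: $199,200 is below the $235,300 cutoff, so the full $375 applies.
First-Time Homebuyer Credit: income exceeds $168,100 by $31,100, which is 42 full-or-partial $750 increments; reduction = 42 × $125 = $5,250, leaving $2,875.
Total: $1,335 + $1,700 + $375 + $2,875 = $6,285.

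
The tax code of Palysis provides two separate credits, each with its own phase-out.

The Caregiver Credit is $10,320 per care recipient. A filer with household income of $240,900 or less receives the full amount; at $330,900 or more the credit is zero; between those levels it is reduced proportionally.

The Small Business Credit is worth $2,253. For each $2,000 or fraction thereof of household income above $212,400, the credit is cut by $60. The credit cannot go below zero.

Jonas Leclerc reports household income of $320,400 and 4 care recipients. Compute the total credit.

$4,816

Caregiver Credit: base = 4 × $10,320 = $41,280. $320,400 is $79,500 into a $90,000 phase-out range, leaving 10,500/90,000 of the credit: $41,280 × 10,500/90,000 = $4,816.
Small Business Credit: income exceeds $212,400 by $108,000 → 54 increments × $60 = $3,240 ≥ base, so the credit is $0.
Total: $4,816 + $0 = $4,816.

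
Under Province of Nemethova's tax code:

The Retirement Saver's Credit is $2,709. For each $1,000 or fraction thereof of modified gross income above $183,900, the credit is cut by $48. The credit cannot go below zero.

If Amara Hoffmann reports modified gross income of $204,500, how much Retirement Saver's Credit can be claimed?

$1,701

Retirement Saver's Credit: income exceeds $183,900 by $20,600, which is 21 full-or-partial $1,000 increments; reduction = 21 × $48 = $1,008, leaving $1,701.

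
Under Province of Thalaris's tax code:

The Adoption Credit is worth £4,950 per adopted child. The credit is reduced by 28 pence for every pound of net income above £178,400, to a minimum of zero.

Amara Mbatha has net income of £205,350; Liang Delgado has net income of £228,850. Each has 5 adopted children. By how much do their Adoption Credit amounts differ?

Amara (£205,350): Adoption Credit: base = 5 × £4,950 = £24,750. 28% of the £26,950 excess over £178,400 is £7,546; credit = £24,750 − £7,546 = £17,204.
Liang (£228,850): Adoption Credit: base = 5 × £4,950 = £24,750. 28% of the £50,450 excess over £178,400 is £14,126; credit = £24,750 − £14,126 = £10,624.
Difference: |£17,204 − £10,624| = £6,580.

£6,580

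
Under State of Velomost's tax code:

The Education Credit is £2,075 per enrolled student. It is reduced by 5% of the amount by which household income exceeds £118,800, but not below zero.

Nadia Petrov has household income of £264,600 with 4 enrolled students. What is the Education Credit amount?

Education Credit: base = 4 × £2,075 = £8,300. 5% of the £145,800 excess over £118,800 is £7,290; credit = £8,300 − £7,290 = £1,010.

£1,010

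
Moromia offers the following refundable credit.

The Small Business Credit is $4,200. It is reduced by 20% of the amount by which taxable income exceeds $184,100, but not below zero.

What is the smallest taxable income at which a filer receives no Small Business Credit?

The credit falls by 20% of each dollar above $184,100, so it reaches zero when the excess is $4,200 / 20% = $21,000: income = $184,100 + $21,000 = $205,100.

$205,100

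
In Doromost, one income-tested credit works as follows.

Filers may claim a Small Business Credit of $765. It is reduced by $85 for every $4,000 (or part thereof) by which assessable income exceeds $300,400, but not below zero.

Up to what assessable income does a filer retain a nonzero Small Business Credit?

$332,400

After 8 increments the reduction is 8 × $85 = $680, leaving $85; one more increment wipes it out. Increment 8 ends at excess 8 × $4,000 = $32,000, so the highest qualifying income is $300,400 + $32,000 = $332,400.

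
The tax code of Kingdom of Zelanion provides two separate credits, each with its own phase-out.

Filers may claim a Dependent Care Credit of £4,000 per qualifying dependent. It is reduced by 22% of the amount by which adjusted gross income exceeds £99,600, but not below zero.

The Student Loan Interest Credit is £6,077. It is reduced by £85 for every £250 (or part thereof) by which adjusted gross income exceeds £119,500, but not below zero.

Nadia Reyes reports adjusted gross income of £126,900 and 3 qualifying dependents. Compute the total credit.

£9,521

Dependent Care Credit: base = 3 × £4,000 = £12,000. 22% of the £27,300 excess over £99,600 is £6,006; credit = £12,000 − £6,006 = £5,994.
Student Loan Interest Credit: income exceeds £119,500 by £7,400, which is 30 full-or-partial £250 increments; reduction = 30 × £85 = £2,550, leaving £3,527.
Total: £5,994 + £3,527 = £9,521.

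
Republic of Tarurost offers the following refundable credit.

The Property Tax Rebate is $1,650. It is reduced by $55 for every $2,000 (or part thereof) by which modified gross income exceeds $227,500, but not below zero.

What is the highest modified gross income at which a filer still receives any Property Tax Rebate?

$285,500

After 29 increments the reduction is 29 × $55 = $1,595, leaving $55; one more increment wipes it out. Increment 29 ends at excess 29 × $2,000 = $58,000, so the highest qualifying income is $227,500 + $58,000 = $285,500.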